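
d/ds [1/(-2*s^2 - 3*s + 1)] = (4*s + 3)/(2*s^2 + 3*s - 1)^2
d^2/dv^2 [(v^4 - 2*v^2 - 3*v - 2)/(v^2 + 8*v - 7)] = 2*(v^6 + 24*v^5 + 171*v^4 - 435*v^3 + 246*v^2 - 111*v - 408)/(v^6 + 24*v^5 + 171*v^4 + 176*v^3 - 1197*v^2 + 1176*v - 343)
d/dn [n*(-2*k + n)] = -2*k + 2*n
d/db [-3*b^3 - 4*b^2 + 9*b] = -9*b^2 - 8*b + 9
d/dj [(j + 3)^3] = 3*(j + 3)^2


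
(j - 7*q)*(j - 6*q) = j^2 - 13*j*q + 42*q^2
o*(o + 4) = o^2 + 4*o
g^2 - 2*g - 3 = (g - 3)*(g + 1)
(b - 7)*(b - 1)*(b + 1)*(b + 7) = b^4 - 50*b^2 + 49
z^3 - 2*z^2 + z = z*(z - 1)^2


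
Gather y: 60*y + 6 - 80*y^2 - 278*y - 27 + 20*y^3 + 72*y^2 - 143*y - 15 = 20*y^3 - 8*y^2 - 361*y - 36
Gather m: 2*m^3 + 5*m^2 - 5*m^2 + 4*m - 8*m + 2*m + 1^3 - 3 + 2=2*m^3 - 2*m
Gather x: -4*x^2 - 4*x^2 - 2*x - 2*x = -8*x^2 - 4*x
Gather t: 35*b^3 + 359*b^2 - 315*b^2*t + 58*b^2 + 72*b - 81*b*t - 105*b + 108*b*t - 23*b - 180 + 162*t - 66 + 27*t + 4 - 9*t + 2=35*b^3 + 417*b^2 - 56*b + t*(-315*b^2 + 27*b + 180) - 240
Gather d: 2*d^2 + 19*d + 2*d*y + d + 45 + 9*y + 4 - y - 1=2*d^2 + d*(2*y + 20) + 8*y + 48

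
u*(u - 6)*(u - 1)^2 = u^4 - 8*u^3 + 13*u^2 - 6*u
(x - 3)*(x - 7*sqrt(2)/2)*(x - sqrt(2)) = x^3 - 9*sqrt(2)*x^2/2 - 3*x^2 + 7*x + 27*sqrt(2)*x/2 - 21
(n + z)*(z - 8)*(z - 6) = n*z^2 - 14*n*z + 48*n + z^3 - 14*z^2 + 48*z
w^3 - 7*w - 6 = (w - 3)*(w + 1)*(w + 2)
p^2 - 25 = (p - 5)*(p + 5)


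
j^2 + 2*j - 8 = (j - 2)*(j + 4)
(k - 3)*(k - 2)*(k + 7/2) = k^3 - 3*k^2/2 - 23*k/2 + 21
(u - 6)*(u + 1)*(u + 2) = u^3 - 3*u^2 - 16*u - 12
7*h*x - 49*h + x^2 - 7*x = (7*h + x)*(x - 7)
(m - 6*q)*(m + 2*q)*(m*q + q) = m^3*q - 4*m^2*q^2 + m^2*q - 12*m*q^3 - 4*m*q^2 - 12*q^3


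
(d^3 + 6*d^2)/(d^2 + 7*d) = d*(d + 6)/(d + 7)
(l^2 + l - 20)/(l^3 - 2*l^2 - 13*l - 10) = (-l^2 - l + 20)/(-l^3 + 2*l^2 + 13*l + 10)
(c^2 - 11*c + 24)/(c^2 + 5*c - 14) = (c^2 - 11*c + 24)/(c^2 + 5*c - 14)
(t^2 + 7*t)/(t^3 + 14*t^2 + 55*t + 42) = t/(t^2 + 7*t + 6)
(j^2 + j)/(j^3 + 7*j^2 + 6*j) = 1/(j + 6)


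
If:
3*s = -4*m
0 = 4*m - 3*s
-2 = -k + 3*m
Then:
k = 2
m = 0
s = 0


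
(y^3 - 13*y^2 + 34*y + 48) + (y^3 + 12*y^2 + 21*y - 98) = 2*y^3 - y^2 + 55*y - 50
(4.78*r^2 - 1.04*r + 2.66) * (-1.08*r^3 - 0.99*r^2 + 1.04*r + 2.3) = -5.1624*r^5 - 3.609*r^4 + 3.128*r^3 + 7.279*r^2 + 0.374400000000001*r + 6.118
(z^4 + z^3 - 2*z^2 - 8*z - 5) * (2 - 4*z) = -4*z^5 - 2*z^4 + 10*z^3 + 28*z^2 + 4*z - 10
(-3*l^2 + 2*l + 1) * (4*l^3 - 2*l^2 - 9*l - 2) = -12*l^5 + 14*l^4 + 27*l^3 - 14*l^2 - 13*l - 2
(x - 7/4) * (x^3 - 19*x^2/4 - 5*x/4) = x^4 - 13*x^3/2 + 113*x^2/16 + 35*x/16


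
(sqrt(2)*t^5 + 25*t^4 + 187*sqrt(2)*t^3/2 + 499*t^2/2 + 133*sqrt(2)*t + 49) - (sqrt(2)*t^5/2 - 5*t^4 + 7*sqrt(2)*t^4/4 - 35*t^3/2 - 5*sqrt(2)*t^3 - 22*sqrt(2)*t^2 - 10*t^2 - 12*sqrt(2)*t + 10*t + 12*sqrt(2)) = sqrt(2)*t^5/2 - 7*sqrt(2)*t^4/4 + 30*t^4 + 35*t^3/2 + 197*sqrt(2)*t^3/2 + 22*sqrt(2)*t^2 + 519*t^2/2 - 10*t + 145*sqrt(2)*t - 12*sqrt(2) + 49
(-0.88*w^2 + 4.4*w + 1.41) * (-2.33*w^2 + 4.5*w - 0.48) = 2.0504*w^4 - 14.212*w^3 + 16.9371*w^2 + 4.233*w - 0.6768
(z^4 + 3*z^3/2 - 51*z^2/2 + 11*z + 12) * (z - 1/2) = z^5 + z^4 - 105*z^3/4 + 95*z^2/4 + 13*z/2 - 6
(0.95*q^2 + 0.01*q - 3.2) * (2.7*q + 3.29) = 2.565*q^3 + 3.1525*q^2 - 8.6071*q - 10.528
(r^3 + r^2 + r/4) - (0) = r^3 + r^2 + r/4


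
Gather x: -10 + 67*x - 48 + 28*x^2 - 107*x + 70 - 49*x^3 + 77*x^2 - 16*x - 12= -49*x^3 + 105*x^2 - 56*x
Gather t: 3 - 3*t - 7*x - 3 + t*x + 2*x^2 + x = t*(x - 3) + 2*x^2 - 6*x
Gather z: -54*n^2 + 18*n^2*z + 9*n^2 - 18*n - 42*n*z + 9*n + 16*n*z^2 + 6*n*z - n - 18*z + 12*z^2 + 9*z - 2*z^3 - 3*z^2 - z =-45*n^2 - 10*n - 2*z^3 + z^2*(16*n + 9) + z*(18*n^2 - 36*n - 10)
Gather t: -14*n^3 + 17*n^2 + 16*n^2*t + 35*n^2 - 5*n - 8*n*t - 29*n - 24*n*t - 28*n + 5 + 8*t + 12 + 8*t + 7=-14*n^3 + 52*n^2 - 62*n + t*(16*n^2 - 32*n + 16) + 24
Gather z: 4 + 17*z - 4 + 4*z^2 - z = 4*z^2 + 16*z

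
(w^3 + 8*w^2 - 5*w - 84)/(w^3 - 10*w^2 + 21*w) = (w^2 + 11*w + 28)/(w*(w - 7))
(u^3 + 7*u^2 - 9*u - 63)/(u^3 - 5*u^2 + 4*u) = (u^3 + 7*u^2 - 9*u - 63)/(u*(u^2 - 5*u + 4))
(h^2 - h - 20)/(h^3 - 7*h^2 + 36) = (h^2 - h - 20)/(h^3 - 7*h^2 + 36)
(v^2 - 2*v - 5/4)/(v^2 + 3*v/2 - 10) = (v + 1/2)/(v + 4)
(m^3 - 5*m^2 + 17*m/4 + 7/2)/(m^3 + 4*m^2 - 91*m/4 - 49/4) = (m - 2)/(m + 7)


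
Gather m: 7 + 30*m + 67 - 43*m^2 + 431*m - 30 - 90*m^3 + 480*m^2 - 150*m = -90*m^3 + 437*m^2 + 311*m + 44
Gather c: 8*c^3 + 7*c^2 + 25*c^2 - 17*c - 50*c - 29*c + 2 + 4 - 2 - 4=8*c^3 + 32*c^2 - 96*c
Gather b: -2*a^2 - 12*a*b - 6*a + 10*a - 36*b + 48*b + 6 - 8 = -2*a^2 + 4*a + b*(12 - 12*a) - 2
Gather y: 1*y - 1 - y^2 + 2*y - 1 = -y^2 + 3*y - 2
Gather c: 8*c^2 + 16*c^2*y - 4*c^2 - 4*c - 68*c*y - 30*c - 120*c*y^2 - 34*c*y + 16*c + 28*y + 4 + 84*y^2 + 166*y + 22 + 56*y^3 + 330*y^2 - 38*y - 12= c^2*(16*y + 4) + c*(-120*y^2 - 102*y - 18) + 56*y^3 + 414*y^2 + 156*y + 14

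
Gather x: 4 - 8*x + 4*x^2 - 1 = 4*x^2 - 8*x + 3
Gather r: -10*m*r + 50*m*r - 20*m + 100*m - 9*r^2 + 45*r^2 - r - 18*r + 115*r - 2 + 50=80*m + 36*r^2 + r*(40*m + 96) + 48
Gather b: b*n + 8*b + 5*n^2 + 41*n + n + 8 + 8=b*(n + 8) + 5*n^2 + 42*n + 16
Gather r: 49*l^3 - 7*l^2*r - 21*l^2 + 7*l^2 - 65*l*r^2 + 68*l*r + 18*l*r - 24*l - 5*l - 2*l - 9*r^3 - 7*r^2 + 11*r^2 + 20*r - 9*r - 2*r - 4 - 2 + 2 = 49*l^3 - 14*l^2 - 31*l - 9*r^3 + r^2*(4 - 65*l) + r*(-7*l^2 + 86*l + 9) - 4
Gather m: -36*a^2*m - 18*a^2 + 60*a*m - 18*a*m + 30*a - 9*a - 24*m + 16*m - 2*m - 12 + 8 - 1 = -18*a^2 + 21*a + m*(-36*a^2 + 42*a - 10) - 5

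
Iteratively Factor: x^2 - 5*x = (x)*(x - 5)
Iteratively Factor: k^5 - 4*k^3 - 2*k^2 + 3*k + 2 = (k - 1)*(k^4 + k^3 - 3*k^2 - 5*k - 2) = (k - 1)*(k + 1)*(k^3 - 3*k - 2) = (k - 1)*(k + 1)^2*(k^2 - k - 2) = (k - 2)*(k - 1)*(k + 1)^2*(k + 1)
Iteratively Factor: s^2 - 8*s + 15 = (s - 3)*(s - 5)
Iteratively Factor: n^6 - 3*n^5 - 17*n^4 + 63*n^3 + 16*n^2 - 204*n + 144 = (n - 3)*(n^5 - 17*n^3 + 12*n^2 + 52*n - 48) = (n - 3)*(n + 4)*(n^4 - 4*n^3 - n^2 + 16*n - 12) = (n - 3)^2*(n + 4)*(n^3 - n^2 - 4*n + 4) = (n - 3)^2*(n - 1)*(n + 4)*(n^2 - 4) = (n - 3)^2*(n - 1)*(n + 2)*(n + 4)*(n - 2)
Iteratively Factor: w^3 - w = (w + 1)*(w^2 - w) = w*(w + 1)*(w - 1)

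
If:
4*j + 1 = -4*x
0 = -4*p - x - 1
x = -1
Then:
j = 3/4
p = 0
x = -1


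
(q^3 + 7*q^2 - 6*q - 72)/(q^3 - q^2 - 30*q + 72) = (q + 4)/(q - 4)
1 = 1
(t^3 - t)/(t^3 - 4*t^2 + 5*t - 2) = t*(t + 1)/(t^2 - 3*t + 2)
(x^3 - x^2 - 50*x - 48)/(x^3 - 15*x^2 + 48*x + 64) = (x + 6)/(x - 8)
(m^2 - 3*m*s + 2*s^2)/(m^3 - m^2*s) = (m - 2*s)/m^2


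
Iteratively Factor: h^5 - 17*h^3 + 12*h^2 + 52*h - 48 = (h + 2)*(h^4 - 2*h^3 - 13*h^2 + 38*h - 24) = (h - 3)*(h + 2)*(h^3 + h^2 - 10*h + 8) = (h - 3)*(h - 1)*(h + 2)*(h^2 + 2*h - 8) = (h - 3)*(h - 1)*(h + 2)*(h + 4)*(h - 2)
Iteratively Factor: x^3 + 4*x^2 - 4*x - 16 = (x - 2)*(x^2 + 6*x + 8) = (x - 2)*(x + 2)*(x + 4)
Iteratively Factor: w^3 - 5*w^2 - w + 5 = (w - 1)*(w^2 - 4*w - 5) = (w - 1)*(w + 1)*(w - 5)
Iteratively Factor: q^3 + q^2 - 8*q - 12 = (q + 2)*(q^2 - q - 6) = (q - 3)*(q + 2)*(q + 2)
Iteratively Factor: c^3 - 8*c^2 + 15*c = (c)*(c^2 - 8*c + 15) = c*(c - 3)*(c - 5)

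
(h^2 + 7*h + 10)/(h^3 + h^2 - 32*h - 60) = 1/(h - 6)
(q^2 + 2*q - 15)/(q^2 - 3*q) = (q + 5)/q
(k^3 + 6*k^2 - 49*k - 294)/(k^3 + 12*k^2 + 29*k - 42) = (k - 7)/(k - 1)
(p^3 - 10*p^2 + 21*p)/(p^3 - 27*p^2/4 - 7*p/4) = 4*(p - 3)/(4*p + 1)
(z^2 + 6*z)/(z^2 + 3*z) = (z + 6)/(z + 3)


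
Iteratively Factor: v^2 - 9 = (v + 3)*(v - 3)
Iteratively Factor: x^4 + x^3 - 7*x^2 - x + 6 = (x - 1)*(x^3 + 2*x^2 - 5*x - 6) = (x - 1)*(x + 1)*(x^2 + x - 6) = (x - 1)*(x + 1)*(x + 3)*(x - 2)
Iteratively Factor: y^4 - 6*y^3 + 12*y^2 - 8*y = (y)*(y^3 - 6*y^2 + 12*y - 8) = y*(y - 2)*(y^2 - 4*y + 4) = y*(y - 2)^2*(y - 2)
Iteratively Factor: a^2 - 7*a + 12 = (a - 3)*(a - 4)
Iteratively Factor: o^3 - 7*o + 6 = (o - 2)*(o^2 + 2*o - 3) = (o - 2)*(o - 1)*(o + 3)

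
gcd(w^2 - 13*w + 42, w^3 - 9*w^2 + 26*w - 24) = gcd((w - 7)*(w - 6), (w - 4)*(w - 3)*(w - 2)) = 1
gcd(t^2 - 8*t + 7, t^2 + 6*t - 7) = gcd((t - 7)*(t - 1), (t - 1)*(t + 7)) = t - 1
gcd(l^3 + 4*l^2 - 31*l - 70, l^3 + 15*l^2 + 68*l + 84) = l^2 + 9*l + 14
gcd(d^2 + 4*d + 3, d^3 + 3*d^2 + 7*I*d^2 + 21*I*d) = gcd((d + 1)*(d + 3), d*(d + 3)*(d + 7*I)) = d + 3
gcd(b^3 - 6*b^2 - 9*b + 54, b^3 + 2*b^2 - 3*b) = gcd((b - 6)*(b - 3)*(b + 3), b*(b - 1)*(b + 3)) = b + 3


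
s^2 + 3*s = s*(s + 3)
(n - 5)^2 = n^2 - 10*n + 25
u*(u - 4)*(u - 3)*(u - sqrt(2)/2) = u^4 - 7*u^3 - sqrt(2)*u^3/2 + 7*sqrt(2)*u^2/2 + 12*u^2 - 6*sqrt(2)*u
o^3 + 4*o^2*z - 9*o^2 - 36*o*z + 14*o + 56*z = (o - 7)*(o - 2)*(o + 4*z)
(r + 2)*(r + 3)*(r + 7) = r^3 + 12*r^2 + 41*r + 42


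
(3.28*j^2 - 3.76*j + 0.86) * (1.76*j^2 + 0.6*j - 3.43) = 5.7728*j^4 - 4.6496*j^3 - 11.9928*j^2 + 13.4128*j - 2.9498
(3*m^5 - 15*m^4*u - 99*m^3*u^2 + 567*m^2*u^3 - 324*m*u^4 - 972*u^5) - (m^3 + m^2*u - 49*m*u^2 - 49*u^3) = 3*m^5 - 15*m^4*u - 99*m^3*u^2 - m^3 + 567*m^2*u^3 - m^2*u - 324*m*u^4 + 49*m*u^2 - 972*u^5 + 49*u^3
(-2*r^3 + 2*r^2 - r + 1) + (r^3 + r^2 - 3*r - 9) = -r^3 + 3*r^2 - 4*r - 8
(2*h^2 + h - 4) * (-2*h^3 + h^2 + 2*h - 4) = -4*h^5 + 13*h^3 - 10*h^2 - 12*h + 16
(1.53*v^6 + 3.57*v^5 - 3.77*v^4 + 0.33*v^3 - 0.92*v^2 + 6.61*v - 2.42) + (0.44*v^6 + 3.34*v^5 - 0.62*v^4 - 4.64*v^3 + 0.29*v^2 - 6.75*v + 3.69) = 1.97*v^6 + 6.91*v^5 - 4.39*v^4 - 4.31*v^3 - 0.63*v^2 - 0.14*v + 1.27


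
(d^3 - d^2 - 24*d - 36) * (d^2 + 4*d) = d^5 + 3*d^4 - 28*d^3 - 132*d^2 - 144*d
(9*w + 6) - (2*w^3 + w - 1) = -2*w^3 + 8*w + 7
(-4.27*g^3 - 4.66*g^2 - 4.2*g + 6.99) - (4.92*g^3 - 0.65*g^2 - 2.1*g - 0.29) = -9.19*g^3 - 4.01*g^2 - 2.1*g + 7.28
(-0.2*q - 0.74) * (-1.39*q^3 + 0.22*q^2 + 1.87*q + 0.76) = 0.278*q^4 + 0.9846*q^3 - 0.5368*q^2 - 1.5358*q - 0.5624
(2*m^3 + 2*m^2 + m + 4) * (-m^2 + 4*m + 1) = -2*m^5 + 6*m^4 + 9*m^3 + 2*m^2 + 17*m + 4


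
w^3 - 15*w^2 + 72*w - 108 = (w - 6)^2*(w - 3)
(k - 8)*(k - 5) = k^2 - 13*k + 40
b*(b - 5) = b^2 - 5*b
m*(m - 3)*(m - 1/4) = m^3 - 13*m^2/4 + 3*m/4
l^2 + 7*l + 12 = (l + 3)*(l + 4)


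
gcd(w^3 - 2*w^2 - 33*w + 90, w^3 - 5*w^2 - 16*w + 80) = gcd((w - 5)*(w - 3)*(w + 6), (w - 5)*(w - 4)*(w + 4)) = w - 5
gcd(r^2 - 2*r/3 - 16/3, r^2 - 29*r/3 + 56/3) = r - 8/3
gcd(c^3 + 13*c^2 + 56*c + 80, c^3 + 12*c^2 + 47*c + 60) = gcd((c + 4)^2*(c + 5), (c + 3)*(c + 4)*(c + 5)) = c^2 + 9*c + 20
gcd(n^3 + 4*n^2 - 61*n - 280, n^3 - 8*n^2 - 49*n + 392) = n^2 - n - 56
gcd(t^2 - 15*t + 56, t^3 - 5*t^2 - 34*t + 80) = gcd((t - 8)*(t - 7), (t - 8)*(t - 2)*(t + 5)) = t - 8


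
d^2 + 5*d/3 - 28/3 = (d - 7/3)*(d + 4)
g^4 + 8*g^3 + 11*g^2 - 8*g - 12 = (g - 1)*(g + 1)*(g + 2)*(g + 6)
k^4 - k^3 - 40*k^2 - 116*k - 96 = (k - 8)*(k + 2)^2*(k + 3)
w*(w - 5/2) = w^2 - 5*w/2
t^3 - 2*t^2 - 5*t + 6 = (t - 3)*(t - 1)*(t + 2)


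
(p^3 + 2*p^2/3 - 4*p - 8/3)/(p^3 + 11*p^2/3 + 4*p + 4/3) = (p - 2)/(p + 1)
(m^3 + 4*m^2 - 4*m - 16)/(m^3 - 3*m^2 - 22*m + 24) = (m^2 - 4)/(m^2 - 7*m + 6)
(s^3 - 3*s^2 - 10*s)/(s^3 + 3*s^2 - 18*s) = (s^2 - 3*s - 10)/(s^2 + 3*s - 18)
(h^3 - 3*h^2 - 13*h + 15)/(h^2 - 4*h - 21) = (h^2 - 6*h + 5)/(h - 7)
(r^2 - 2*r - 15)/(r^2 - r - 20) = (r + 3)/(r + 4)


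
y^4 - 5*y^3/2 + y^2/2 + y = y*(y - 2)*(y - 1)*(y + 1/2)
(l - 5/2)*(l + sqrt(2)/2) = l^2 - 5*l/2 + sqrt(2)*l/2 - 5*sqrt(2)/4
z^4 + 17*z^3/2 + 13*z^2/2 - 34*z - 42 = (z - 2)*(z + 3/2)*(z + 2)*(z + 7)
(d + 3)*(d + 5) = d^2 + 8*d + 15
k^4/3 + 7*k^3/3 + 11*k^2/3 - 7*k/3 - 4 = (k/3 + 1/3)*(k - 1)*(k + 3)*(k + 4)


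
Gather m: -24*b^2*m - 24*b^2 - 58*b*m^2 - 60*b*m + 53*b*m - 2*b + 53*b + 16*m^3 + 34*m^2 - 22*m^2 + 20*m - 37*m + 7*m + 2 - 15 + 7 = -24*b^2 + 51*b + 16*m^3 + m^2*(12 - 58*b) + m*(-24*b^2 - 7*b - 10) - 6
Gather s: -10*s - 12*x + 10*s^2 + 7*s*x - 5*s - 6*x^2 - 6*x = 10*s^2 + s*(7*x - 15) - 6*x^2 - 18*x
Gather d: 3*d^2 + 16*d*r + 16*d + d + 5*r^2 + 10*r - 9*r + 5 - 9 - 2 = 3*d^2 + d*(16*r + 17) + 5*r^2 + r - 6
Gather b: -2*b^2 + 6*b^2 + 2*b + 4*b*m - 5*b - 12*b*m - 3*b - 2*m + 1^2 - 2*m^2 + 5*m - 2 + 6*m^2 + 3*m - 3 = 4*b^2 + b*(-8*m - 6) + 4*m^2 + 6*m - 4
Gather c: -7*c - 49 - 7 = -7*c - 56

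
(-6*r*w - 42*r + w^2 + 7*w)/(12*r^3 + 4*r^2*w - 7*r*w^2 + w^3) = (-w - 7)/(2*r^2 + r*w - w^2)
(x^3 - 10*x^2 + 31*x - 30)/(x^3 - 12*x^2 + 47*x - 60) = (x - 2)/(x - 4)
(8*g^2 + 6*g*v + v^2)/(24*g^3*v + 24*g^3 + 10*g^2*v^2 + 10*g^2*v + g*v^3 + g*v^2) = (2*g + v)/(g*(6*g*v + 6*g + v^2 + v))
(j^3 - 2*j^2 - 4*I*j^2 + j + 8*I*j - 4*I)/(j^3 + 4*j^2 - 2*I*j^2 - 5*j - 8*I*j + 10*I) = (j^2 - j*(1 + 4*I) + 4*I)/(j^2 + j*(5 - 2*I) - 10*I)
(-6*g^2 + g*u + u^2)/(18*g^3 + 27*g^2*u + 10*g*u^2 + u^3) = (-2*g + u)/(6*g^2 + 7*g*u + u^2)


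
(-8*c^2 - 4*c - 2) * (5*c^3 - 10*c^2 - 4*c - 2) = -40*c^5 + 60*c^4 + 62*c^3 + 52*c^2 + 16*c + 4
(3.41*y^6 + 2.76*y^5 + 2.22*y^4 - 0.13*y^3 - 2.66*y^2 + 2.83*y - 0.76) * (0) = 0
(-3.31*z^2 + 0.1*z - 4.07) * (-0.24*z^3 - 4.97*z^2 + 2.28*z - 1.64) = 0.7944*z^5 + 16.4267*z^4 - 7.067*z^3 + 25.8843*z^2 - 9.4436*z + 6.6748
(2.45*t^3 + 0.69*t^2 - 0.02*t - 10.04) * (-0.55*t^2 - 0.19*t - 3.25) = -1.3475*t^5 - 0.845*t^4 - 8.0826*t^3 + 3.2833*t^2 + 1.9726*t + 32.63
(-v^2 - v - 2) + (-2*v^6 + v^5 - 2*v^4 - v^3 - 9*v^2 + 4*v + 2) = -2*v^6 + v^5 - 2*v^4 - v^3 - 10*v^2 + 3*v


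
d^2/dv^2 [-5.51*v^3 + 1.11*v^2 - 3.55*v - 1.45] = 2.22 - 33.06*v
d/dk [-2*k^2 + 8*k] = 8 - 4*k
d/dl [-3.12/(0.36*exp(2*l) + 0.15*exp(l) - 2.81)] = (2.2464*exp(l) + 0.468)*exp(l)/(0.36*exp(2*l) + 0.15*exp(l) - 2.81)^2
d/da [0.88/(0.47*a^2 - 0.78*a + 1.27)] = (0.6864 - 0.8272*a)/(0.47*a^2 - 0.78*a + 1.27)^2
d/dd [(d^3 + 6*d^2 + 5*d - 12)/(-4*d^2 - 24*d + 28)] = (-d^2 - 14*d - 37)/(4*(d^2 + 14*d + 49))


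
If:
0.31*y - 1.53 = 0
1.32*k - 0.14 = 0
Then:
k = 0.11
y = 4.94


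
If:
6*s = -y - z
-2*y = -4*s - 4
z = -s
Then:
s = -2/7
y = 10/7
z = 2/7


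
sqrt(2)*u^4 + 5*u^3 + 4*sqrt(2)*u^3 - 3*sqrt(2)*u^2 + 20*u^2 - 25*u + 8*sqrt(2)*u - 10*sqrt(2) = (u - 1)*(u + 5)*(u + 2*sqrt(2))*(sqrt(2)*u + 1)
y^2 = y^2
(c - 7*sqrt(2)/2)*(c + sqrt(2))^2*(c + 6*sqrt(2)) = c^4 + 9*sqrt(2)*c^3/2 - 30*c^2 - 79*sqrt(2)*c - 84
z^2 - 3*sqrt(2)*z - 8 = (z - 4*sqrt(2))*(z + sqrt(2))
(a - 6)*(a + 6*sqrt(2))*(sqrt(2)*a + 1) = sqrt(2)*a^3 - 6*sqrt(2)*a^2 + 13*a^2 - 78*a + 6*sqrt(2)*a - 36*sqrt(2)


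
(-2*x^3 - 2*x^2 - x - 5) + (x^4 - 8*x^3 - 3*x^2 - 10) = x^4 - 10*x^3 - 5*x^2 - x - 15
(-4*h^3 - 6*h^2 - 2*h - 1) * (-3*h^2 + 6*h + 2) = 12*h^5 - 6*h^4 - 38*h^3 - 21*h^2 - 10*h - 2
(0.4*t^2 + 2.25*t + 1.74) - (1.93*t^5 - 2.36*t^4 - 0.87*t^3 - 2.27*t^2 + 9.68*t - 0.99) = -1.93*t^5 + 2.36*t^4 + 0.87*t^3 + 2.67*t^2 - 7.43*t + 2.73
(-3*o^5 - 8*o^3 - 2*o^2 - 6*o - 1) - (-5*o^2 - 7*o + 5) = -3*o^5 - 8*o^3 + 3*o^2 + o - 6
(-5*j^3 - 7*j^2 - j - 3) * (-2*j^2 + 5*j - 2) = 10*j^5 - 11*j^4 - 23*j^3 + 15*j^2 - 13*j + 6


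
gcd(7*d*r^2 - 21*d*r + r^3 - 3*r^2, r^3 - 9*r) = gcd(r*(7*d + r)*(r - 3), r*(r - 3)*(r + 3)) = r^2 - 3*r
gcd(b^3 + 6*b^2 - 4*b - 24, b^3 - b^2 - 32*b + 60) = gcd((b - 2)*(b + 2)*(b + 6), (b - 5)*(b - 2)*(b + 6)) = b^2 + 4*b - 12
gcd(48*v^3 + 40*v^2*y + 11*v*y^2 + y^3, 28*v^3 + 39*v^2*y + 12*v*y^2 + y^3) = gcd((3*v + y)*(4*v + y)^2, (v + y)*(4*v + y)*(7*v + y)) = 4*v + y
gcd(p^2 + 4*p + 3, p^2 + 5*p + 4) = p + 1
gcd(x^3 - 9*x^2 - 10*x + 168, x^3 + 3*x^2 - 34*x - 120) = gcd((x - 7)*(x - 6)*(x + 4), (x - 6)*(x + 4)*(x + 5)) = x^2 - 2*x - 24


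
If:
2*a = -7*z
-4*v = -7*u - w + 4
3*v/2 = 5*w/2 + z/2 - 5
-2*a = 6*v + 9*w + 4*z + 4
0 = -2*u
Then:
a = -910/93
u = 0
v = -70/93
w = 92/93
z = 260/93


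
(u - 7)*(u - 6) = u^2 - 13*u + 42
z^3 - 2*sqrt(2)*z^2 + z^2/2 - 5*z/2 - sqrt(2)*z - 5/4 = (z + 1/2)*(z - 5*sqrt(2)/2)*(z + sqrt(2)/2)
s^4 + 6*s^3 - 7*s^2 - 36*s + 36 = (s - 2)*(s - 1)*(s + 3)*(s + 6)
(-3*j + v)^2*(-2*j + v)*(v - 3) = -18*j^3*v + 54*j^3 + 21*j^2*v^2 - 63*j^2*v - 8*j*v^3 + 24*j*v^2 + v^4 - 3*v^3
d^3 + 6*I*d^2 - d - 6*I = (d - 1)*(d + 1)*(d + 6*I)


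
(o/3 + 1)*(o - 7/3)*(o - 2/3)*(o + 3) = o^4/3 + o^3 - 67*o^2/27 - 53*o/9 + 14/3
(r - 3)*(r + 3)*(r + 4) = r^3 + 4*r^2 - 9*r - 36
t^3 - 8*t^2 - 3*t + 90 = (t - 6)*(t - 5)*(t + 3)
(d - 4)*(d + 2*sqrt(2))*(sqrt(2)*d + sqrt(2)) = sqrt(2)*d^3 - 3*sqrt(2)*d^2 + 4*d^2 - 12*d - 4*sqrt(2)*d - 16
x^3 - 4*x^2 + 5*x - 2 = (x - 2)*(x - 1)^2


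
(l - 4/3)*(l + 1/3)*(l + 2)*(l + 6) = l^4 + 7*l^3 + 32*l^2/9 - 140*l/9 - 16/3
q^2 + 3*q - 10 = (q - 2)*(q + 5)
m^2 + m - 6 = (m - 2)*(m + 3)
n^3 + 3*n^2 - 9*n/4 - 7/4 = (n - 1)*(n + 1/2)*(n + 7/2)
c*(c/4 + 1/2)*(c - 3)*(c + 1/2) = c^4/4 - c^3/8 - 13*c^2/8 - 3*c/4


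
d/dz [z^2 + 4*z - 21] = 2*z + 4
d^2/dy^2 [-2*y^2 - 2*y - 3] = -4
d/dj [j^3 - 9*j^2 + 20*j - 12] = 3*j^2 - 18*j + 20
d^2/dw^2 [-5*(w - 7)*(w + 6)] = -10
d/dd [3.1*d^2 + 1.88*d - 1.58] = 6.2*d + 1.88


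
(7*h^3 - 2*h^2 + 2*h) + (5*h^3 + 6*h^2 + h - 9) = 12*h^3 + 4*h^2 + 3*h - 9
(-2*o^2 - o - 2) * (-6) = 12*o^2 + 6*o + 12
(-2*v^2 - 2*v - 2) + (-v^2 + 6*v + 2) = -3*v^2 + 4*v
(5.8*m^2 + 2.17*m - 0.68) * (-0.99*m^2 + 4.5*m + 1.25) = -5.742*m^4 + 23.9517*m^3 + 17.6882*m^2 - 0.3475*m - 0.85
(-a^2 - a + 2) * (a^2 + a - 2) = -a^4 - 2*a^3 + 3*a^2 + 4*a - 4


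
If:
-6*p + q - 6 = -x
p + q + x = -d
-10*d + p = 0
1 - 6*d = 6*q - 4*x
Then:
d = -6/71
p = -60/71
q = 371/710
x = 289/710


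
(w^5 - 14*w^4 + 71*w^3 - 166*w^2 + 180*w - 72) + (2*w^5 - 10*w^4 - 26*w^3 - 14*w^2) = 3*w^5 - 24*w^4 + 45*w^3 - 180*w^2 + 180*w - 72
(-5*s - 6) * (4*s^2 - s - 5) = -20*s^3 - 19*s^2 + 31*s + 30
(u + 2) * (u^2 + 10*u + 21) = u^3 + 12*u^2 + 41*u + 42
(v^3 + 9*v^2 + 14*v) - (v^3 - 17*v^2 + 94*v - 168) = 26*v^2 - 80*v + 168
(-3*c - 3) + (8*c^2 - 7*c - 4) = 8*c^2 - 10*c - 7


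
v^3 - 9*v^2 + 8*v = v*(v - 8)*(v - 1)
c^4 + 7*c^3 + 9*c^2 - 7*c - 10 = (c - 1)*(c + 1)*(c + 2)*(c + 5)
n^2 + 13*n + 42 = (n + 6)*(n + 7)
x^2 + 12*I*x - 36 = (x + 6*I)^2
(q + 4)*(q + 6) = q^2 + 10*q + 24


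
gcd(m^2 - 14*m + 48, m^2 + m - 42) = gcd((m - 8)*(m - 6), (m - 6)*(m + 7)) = m - 6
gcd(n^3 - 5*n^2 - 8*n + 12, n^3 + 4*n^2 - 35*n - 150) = n - 6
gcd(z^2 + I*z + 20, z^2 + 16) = z - 4*I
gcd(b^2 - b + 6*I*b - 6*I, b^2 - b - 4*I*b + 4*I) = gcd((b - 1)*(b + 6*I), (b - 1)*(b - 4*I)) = b - 1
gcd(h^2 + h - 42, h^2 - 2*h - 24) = h - 6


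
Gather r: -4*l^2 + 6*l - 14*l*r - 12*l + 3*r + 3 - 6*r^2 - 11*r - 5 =-4*l^2 - 6*l - 6*r^2 + r*(-14*l - 8) - 2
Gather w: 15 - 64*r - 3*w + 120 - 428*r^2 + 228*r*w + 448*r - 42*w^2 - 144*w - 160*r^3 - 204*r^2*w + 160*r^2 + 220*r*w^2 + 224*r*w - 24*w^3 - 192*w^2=-160*r^3 - 268*r^2 + 384*r - 24*w^3 + w^2*(220*r - 234) + w*(-204*r^2 + 452*r - 147) + 135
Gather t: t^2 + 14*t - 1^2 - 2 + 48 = t^2 + 14*t + 45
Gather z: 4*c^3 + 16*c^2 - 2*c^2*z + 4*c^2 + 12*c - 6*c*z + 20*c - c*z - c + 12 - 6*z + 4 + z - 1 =4*c^3 + 20*c^2 + 31*c + z*(-2*c^2 - 7*c - 5) + 15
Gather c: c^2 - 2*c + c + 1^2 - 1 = c^2 - c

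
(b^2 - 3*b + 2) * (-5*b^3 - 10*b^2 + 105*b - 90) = -5*b^5 + 5*b^4 + 125*b^3 - 425*b^2 + 480*b - 180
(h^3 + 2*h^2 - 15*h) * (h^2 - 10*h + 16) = h^5 - 8*h^4 - 19*h^3 + 182*h^2 - 240*h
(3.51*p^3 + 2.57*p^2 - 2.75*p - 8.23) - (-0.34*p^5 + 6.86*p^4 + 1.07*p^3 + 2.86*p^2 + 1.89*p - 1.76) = 0.34*p^5 - 6.86*p^4 + 2.44*p^3 - 0.29*p^2 - 4.64*p - 6.47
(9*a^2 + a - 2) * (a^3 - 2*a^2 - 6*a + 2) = 9*a^5 - 17*a^4 - 58*a^3 + 16*a^2 + 14*a - 4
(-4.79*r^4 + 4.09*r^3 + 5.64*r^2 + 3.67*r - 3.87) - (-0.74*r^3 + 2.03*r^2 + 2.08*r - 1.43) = -4.79*r^4 + 4.83*r^3 + 3.61*r^2 + 1.59*r - 2.44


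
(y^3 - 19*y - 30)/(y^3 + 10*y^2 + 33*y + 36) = (y^2 - 3*y - 10)/(y^2 + 7*y + 12)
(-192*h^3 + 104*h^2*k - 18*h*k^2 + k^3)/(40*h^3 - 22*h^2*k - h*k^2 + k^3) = (-48*h^2 + 14*h*k - k^2)/(10*h^2 - 3*h*k - k^2)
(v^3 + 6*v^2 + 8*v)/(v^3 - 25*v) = (v^2 + 6*v + 8)/(v^2 - 25)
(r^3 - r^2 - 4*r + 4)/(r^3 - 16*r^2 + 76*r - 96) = (r^2 + r - 2)/(r^2 - 14*r + 48)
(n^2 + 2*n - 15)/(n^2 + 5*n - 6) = (n^2 + 2*n - 15)/(n^2 + 5*n - 6)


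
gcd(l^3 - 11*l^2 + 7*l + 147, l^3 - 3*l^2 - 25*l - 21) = l^2 - 4*l - 21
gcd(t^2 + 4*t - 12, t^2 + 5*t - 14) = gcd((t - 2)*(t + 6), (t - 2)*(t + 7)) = t - 2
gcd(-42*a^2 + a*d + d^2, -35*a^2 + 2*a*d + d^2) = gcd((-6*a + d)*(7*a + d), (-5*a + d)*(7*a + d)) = 7*a + d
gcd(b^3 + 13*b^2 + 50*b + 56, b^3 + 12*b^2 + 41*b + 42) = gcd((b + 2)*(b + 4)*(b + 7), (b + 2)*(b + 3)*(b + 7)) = b^2 + 9*b + 14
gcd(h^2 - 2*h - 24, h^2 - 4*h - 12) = h - 6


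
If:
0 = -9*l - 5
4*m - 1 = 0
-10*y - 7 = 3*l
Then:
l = -5/9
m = 1/4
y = -8/15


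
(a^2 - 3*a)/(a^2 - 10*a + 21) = a/(a - 7)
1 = 1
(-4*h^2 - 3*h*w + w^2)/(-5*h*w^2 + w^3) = (4*h^2 + 3*h*w - w^2)/(w^2*(5*h - w))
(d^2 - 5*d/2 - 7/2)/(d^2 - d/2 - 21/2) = (d + 1)/(d + 3)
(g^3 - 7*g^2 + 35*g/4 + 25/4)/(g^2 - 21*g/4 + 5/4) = (4*g^2 - 8*g - 5)/(4*g - 1)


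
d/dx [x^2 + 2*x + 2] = 2*x + 2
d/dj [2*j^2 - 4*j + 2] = 4*j - 4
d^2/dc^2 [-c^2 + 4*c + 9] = -2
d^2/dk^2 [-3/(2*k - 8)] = -3/(k - 4)^3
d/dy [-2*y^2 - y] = -4*y - 1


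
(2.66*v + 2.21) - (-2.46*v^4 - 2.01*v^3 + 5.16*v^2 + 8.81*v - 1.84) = 2.46*v^4 + 2.01*v^3 - 5.16*v^2 - 6.15*v + 4.05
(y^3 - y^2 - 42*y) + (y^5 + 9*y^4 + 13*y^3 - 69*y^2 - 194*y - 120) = y^5 + 9*y^4 + 14*y^3 - 70*y^2 - 236*y - 120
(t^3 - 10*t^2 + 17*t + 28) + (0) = t^3 - 10*t^2 + 17*t + 28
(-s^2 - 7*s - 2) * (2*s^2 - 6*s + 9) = -2*s^4 - 8*s^3 + 29*s^2 - 51*s - 18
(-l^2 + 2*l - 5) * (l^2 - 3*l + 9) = -l^4 + 5*l^3 - 20*l^2 + 33*l - 45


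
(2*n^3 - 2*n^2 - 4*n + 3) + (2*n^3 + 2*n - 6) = 4*n^3 - 2*n^2 - 2*n - 3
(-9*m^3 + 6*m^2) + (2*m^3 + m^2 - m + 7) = -7*m^3 + 7*m^2 - m + 7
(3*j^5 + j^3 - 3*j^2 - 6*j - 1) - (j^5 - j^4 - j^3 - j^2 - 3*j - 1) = 2*j^5 + j^4 + 2*j^3 - 2*j^2 - 3*j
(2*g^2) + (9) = 2*g^2 + 9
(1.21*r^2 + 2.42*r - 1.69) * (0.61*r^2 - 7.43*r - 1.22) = 0.7381*r^4 - 7.5141*r^3 - 20.4877*r^2 + 9.6043*r + 2.0618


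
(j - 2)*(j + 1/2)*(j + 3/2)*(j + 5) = j^4 + 5*j^3 - 13*j^2/4 - 71*j/4 - 15/2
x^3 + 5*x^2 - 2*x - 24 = (x - 2)*(x + 3)*(x + 4)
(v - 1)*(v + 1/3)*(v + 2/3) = v^3 - 7*v/9 - 2/9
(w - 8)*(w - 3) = w^2 - 11*w + 24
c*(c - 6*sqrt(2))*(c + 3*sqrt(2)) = c^3 - 3*sqrt(2)*c^2 - 36*c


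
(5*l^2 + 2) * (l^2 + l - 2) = 5*l^4 + 5*l^3 - 8*l^2 + 2*l - 4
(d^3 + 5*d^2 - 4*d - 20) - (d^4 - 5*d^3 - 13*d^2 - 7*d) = -d^4 + 6*d^3 + 18*d^2 + 3*d - 20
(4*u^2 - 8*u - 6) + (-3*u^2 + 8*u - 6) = u^2 - 12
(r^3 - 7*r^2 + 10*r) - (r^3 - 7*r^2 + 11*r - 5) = 5 - r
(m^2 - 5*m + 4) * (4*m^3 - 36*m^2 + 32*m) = 4*m^5 - 56*m^4 + 228*m^3 - 304*m^2 + 128*m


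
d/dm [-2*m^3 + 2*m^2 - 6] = 2*m*(2 - 3*m)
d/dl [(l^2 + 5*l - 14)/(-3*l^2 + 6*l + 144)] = (7*l^2 + 68*l + 268)/(3*(l^4 - 4*l^3 - 92*l^2 + 192*l + 2304))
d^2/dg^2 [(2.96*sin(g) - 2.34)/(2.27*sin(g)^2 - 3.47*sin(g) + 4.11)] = (-15.252584*sin(g)^5 + 24.91552*sin(g)^4 + 140.904802*sin(g)^3 - 173.711634*sin(g)^2 - 71.732034*sin(g) + 71.740848)/(11.697083*sin(g)^6 - 53.641689*sin(g)^5 + 145.533786*sin(g)^4 - 236.026277*sin(g)^3 + 263.499498*sin(g)^2 - 175.846761*sin(g) + 69.426531)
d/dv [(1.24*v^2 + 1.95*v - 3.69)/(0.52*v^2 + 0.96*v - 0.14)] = (0.1764*v^2 + 3.4904*v + 3.2694)/(0.2704*v^4 + 0.9984*v^3 + 0.776*v^2 - 0.2688*v + 0.0196)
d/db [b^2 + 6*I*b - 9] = 2*b + 6*I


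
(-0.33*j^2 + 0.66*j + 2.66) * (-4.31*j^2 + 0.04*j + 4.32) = 1.4223*j^4 - 2.8578*j^3 - 12.8638*j^2 + 2.9576*j + 11.4912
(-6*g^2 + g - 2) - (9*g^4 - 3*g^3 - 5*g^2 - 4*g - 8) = -9*g^4 + 3*g^3 - g^2 + 5*g + 6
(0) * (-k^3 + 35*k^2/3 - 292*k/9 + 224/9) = 0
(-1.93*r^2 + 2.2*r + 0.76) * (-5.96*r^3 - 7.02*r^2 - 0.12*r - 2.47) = 11.5028*r^5 + 0.436599999999999*r^4 - 19.742*r^3 - 0.8321*r^2 - 5.5252*r - 1.8772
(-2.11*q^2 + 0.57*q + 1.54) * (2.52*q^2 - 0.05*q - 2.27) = -5.3172*q^4 + 1.5419*q^3 + 8.642*q^2 - 1.3709*q - 3.4958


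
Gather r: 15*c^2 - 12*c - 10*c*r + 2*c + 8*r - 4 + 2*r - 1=15*c^2 - 10*c + r*(10 - 10*c) - 5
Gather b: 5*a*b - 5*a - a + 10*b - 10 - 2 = -6*a + b*(5*a + 10) - 12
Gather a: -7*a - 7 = -7*a - 7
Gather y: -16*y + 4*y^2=4*y^2 - 16*y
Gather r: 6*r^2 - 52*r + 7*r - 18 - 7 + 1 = 6*r^2 - 45*r - 24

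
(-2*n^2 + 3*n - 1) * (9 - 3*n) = 6*n^3 - 27*n^2 + 30*n - 9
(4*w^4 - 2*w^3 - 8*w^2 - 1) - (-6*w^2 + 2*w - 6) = 4*w^4 - 2*w^3 - 2*w^2 - 2*w + 5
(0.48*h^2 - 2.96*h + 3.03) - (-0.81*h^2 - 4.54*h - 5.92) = 1.29*h^2 + 1.58*h + 8.95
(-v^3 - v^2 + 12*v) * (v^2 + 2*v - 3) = -v^5 - 3*v^4 + 13*v^3 + 27*v^2 - 36*v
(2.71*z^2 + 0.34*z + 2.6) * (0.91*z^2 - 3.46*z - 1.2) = 2.4661*z^4 - 9.0672*z^3 - 2.0624*z^2 - 9.404*z - 3.12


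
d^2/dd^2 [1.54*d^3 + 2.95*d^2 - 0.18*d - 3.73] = 9.24*d + 5.9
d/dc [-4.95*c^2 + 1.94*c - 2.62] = 1.94 - 9.9*c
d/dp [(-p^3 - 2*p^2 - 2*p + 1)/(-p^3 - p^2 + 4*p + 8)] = (-p^4 - 12*p^3 - 31*p^2 - 30*p - 20)/(p^6 + 2*p^5 - 7*p^4 - 24*p^3 + 64*p + 64)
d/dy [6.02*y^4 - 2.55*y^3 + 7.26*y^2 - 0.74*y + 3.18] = 24.08*y^3 - 7.65*y^2 + 14.52*y - 0.74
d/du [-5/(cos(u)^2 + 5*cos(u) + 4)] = -5*(2*cos(u) + 5)*sin(u)/(cos(u)^2 + 5*cos(u) + 4)^2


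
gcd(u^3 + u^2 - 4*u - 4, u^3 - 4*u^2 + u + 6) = u^2 - u - 2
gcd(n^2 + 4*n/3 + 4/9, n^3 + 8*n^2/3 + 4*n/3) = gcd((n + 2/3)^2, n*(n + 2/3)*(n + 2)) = n + 2/3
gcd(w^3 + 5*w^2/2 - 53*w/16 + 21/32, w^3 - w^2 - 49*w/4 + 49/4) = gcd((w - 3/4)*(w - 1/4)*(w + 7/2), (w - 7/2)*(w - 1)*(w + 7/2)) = w + 7/2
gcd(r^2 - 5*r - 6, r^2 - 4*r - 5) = r + 1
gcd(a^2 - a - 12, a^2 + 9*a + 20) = 1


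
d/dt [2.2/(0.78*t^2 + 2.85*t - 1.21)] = (-3.432*t - 6.27)/(0.78*t^2 + 2.85*t - 1.21)^2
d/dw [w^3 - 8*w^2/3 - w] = 3*w^2 - 16*w/3 - 1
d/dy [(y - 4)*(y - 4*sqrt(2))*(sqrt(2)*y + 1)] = 3*sqrt(2)*y^2 - 14*y - 8*sqrt(2)*y - 4*sqrt(2) + 28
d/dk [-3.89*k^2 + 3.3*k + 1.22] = 3.3 - 7.78*k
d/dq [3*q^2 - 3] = 6*q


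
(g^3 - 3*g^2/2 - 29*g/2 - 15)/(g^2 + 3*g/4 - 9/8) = 4*(g^2 - 3*g - 10)/(4*g - 3)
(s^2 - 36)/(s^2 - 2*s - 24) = (s + 6)/(s + 4)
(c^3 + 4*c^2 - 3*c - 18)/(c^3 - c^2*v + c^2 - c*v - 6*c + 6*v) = (-c - 3)/(-c + v)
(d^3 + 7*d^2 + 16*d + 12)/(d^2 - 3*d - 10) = (d^2 + 5*d + 6)/(d - 5)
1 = 1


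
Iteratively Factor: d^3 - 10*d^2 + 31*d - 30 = (d - 2)*(d^2 - 8*d + 15) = (d - 3)*(d - 2)*(d - 5)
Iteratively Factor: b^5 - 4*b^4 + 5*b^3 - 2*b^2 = (b)*(b^4 - 4*b^3 + 5*b^2 - 2*b) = b*(b - 1)*(b^3 - 3*b^2 + 2*b) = b*(b - 1)^2*(b^2 - 2*b) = b^2*(b - 1)^2*(b - 2)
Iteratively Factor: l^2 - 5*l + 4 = (l - 1)*(l - 4)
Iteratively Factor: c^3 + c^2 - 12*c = (c - 3)*(c^2 + 4*c) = c*(c - 3)*(c + 4)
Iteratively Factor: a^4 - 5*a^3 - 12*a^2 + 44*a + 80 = (a + 2)*(a^3 - 7*a^2 + 2*a + 40) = (a - 4)*(a + 2)*(a^2 - 3*a - 10) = (a - 4)*(a + 2)^2*(a - 5)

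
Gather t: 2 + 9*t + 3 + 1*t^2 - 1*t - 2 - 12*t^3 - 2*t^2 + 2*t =-12*t^3 - t^2 + 10*t + 3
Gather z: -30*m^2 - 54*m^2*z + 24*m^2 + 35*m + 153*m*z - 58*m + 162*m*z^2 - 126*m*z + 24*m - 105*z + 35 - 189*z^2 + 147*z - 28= -6*m^2 + m + z^2*(162*m - 189) + z*(-54*m^2 + 27*m + 42) + 7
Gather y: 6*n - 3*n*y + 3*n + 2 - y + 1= 9*n + y*(-3*n - 1) + 3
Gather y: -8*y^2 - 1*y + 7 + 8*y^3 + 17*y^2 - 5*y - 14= 8*y^3 + 9*y^2 - 6*y - 7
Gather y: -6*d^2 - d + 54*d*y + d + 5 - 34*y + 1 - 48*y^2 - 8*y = -6*d^2 - 48*y^2 + y*(54*d - 42) + 6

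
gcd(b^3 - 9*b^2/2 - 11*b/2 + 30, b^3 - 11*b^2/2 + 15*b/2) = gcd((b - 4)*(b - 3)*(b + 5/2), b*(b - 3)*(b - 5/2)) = b - 3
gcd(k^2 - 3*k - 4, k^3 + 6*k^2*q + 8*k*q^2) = 1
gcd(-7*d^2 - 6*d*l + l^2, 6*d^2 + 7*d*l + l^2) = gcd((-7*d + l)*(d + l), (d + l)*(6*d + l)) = d + l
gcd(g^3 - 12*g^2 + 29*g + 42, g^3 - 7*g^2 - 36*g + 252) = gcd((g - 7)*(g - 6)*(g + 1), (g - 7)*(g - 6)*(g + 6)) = g^2 - 13*g + 42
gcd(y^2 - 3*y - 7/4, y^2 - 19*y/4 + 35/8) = y - 7/2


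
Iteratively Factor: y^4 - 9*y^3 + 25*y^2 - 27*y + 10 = (y - 1)*(y^3 - 8*y^2 + 17*y - 10) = (y - 2)*(y - 1)*(y^2 - 6*y + 5) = (y - 5)*(y - 2)*(y - 1)*(y - 1)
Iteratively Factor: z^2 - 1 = (z - 1)*(z + 1)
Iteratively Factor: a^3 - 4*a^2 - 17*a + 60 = (a - 3)*(a^2 - a - 20) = (a - 3)*(a + 4)*(a - 5)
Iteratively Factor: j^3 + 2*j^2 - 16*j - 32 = (j + 2)*(j^2 - 16) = (j - 4)*(j + 2)*(j + 4)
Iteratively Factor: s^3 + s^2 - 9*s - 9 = (s - 3)*(s^2 + 4*s + 3) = (s - 3)*(s + 3)*(s + 1)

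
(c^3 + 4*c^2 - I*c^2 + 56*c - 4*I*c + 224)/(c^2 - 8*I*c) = c + 4 + 7*I + 28*I/c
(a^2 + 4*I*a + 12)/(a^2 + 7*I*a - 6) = (a - 2*I)/(a + I)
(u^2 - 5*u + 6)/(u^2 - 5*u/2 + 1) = 2*(u - 3)/(2*u - 1)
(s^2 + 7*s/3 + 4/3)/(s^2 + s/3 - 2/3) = (3*s + 4)/(3*s - 2)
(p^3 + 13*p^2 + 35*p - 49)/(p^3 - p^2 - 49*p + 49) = (p + 7)/(p - 7)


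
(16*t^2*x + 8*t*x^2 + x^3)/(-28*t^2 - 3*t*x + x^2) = x*(4*t + x)/(-7*t + x)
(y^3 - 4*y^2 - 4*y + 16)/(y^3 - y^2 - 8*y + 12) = (y^2 - 2*y - 8)/(y^2 + y - 6)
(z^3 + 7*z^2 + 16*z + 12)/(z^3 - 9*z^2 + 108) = (z^2 + 4*z + 4)/(z^2 - 12*z + 36)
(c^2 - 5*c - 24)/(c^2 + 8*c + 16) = (c^2 - 5*c - 24)/(c^2 + 8*c + 16)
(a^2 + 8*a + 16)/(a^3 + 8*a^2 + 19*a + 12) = (a + 4)/(a^2 + 4*a + 3)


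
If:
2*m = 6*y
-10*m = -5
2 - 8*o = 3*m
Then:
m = 1/2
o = 1/16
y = 1/6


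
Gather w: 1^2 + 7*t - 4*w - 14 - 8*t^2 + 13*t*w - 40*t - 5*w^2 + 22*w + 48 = -8*t^2 - 33*t - 5*w^2 + w*(13*t + 18) + 35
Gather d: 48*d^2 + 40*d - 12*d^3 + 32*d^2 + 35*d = -12*d^3 + 80*d^2 + 75*d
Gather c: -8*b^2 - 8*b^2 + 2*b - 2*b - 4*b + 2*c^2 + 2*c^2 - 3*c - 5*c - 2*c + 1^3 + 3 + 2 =-16*b^2 - 4*b + 4*c^2 - 10*c + 6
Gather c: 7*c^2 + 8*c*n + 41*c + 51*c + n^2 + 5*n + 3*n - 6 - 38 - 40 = 7*c^2 + c*(8*n + 92) + n^2 + 8*n - 84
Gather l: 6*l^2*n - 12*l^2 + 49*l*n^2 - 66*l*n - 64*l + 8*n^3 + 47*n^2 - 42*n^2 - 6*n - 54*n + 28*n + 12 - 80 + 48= l^2*(6*n - 12) + l*(49*n^2 - 66*n - 64) + 8*n^3 + 5*n^2 - 32*n - 20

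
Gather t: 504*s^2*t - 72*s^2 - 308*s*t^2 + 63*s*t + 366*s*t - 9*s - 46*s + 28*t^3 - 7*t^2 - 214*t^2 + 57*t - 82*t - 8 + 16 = -72*s^2 - 55*s + 28*t^3 + t^2*(-308*s - 221) + t*(504*s^2 + 429*s - 25) + 8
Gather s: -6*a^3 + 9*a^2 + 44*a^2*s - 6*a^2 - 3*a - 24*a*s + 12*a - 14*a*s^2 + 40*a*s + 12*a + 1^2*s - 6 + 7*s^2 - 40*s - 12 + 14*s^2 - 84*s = -6*a^3 + 3*a^2 + 21*a + s^2*(21 - 14*a) + s*(44*a^2 + 16*a - 123) - 18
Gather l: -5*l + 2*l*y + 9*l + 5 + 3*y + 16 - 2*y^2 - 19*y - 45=l*(2*y + 4) - 2*y^2 - 16*y - 24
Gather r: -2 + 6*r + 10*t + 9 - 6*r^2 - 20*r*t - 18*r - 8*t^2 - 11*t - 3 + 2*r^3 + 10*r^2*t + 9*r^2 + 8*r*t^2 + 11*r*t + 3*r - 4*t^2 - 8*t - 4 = 2*r^3 + r^2*(10*t + 3) + r*(8*t^2 - 9*t - 9) - 12*t^2 - 9*t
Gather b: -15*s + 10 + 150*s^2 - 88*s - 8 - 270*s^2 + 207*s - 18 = -120*s^2 + 104*s - 16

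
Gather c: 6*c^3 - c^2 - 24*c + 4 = 6*c^3 - c^2 - 24*c + 4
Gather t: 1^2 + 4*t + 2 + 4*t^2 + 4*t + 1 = 4*t^2 + 8*t + 4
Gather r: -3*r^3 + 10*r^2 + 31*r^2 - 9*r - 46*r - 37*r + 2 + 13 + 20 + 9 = -3*r^3 + 41*r^2 - 92*r + 44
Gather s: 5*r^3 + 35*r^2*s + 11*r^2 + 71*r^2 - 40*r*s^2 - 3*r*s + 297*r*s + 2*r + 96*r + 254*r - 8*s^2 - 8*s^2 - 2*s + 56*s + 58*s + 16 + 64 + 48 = 5*r^3 + 82*r^2 + 352*r + s^2*(-40*r - 16) + s*(35*r^2 + 294*r + 112) + 128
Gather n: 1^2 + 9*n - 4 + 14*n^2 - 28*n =14*n^2 - 19*n - 3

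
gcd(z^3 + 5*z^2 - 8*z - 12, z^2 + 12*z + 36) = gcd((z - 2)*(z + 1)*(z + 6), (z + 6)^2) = z + 6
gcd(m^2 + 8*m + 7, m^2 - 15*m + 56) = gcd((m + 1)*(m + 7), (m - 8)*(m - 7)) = 1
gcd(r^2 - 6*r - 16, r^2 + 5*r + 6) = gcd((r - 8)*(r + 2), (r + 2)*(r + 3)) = r + 2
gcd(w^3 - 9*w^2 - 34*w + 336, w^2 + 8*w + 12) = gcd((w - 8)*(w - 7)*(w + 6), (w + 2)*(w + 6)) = w + 6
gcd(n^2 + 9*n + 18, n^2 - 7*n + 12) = 1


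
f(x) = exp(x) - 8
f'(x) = exp(x)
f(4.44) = 76.77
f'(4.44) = 84.77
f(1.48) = -3.61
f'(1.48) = 4.39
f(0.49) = -6.37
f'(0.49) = 1.63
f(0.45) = -6.43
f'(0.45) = 1.57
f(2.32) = 2.18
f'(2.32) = 10.18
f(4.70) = 101.95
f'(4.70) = 109.95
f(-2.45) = -7.91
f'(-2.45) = 0.09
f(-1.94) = -7.86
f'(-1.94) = 0.14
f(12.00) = 162746.79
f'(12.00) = 162754.79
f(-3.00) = -7.95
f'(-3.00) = 0.05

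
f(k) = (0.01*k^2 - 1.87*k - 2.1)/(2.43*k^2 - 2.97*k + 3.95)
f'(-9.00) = 0.01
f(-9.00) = 0.07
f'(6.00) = 0.04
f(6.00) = -0.18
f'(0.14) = -0.94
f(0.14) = -0.66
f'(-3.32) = 0.00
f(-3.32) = 0.10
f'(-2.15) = -0.03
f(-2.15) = 0.09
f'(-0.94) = -0.24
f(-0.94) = -0.04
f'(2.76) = 0.24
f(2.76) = -0.50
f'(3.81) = 0.12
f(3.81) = -0.33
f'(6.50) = 0.03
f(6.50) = -0.16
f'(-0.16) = -0.75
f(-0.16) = -0.40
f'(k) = (2.97 - 4.86*k)*(0.01*k^2 - 1.87*k - 2.1)/(2.43*k^2 - 2.97*k + 3.95)^2 + (0.02*k - 1.87)/(2.43*k^2 - 2.97*k + 3.95) = (4.5144*k^2 + 10.285*k - 13.6235)/(5.9049*k^4 - 14.4342*k^3 + 28.0179*k^2 - 23.463*k + 15.6025)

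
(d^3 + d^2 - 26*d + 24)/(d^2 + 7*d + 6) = (d^2 - 5*d + 4)/(d + 1)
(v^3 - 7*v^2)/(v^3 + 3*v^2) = (v - 7)/(v + 3)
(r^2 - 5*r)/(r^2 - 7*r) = (r - 5)/(r - 7)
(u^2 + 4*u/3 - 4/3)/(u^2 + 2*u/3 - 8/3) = (3*u - 2)/(3*u - 4)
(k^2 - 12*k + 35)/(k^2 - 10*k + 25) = (k - 7)/(k - 5)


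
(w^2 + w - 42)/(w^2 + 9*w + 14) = (w - 6)/(w + 2)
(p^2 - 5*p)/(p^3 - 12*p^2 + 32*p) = (p - 5)/(p^2 - 12*p + 32)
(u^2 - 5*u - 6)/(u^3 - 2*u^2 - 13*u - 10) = (u - 6)/(u^2 - 3*u - 10)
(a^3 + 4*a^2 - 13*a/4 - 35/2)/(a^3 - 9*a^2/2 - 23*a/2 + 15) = (a^2 + 3*a/2 - 7)/(a^2 - 7*a + 6)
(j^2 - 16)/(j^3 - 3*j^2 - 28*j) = (j - 4)/(j*(j - 7))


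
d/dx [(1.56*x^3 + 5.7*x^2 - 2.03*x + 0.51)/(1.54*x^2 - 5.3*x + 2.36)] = (2.4024*x^4 - 16.536*x^3 - 16.039*x^2 + 25.3332*x - 2.0878)/(2.3716*x^4 - 16.324*x^3 + 35.3588*x^2 - 25.016*x + 5.5696)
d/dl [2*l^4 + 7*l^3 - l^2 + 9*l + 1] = 8*l^3 + 21*l^2 - 2*l + 9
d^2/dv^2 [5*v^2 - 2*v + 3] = 10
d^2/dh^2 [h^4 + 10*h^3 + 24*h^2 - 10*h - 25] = 12*h^2 + 60*h + 48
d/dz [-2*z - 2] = -2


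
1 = 1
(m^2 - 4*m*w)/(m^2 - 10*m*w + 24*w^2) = m/(m - 6*w)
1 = 1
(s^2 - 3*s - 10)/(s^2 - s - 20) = (s + 2)/(s + 4)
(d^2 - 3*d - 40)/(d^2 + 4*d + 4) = (d^2 - 3*d - 40)/(d^2 + 4*d + 4)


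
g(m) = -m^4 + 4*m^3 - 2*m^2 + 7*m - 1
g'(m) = -4*m^3 + 12*m^2 - 4*m + 7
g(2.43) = 26.73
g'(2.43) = 10.74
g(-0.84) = -11.16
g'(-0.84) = 21.20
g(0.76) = 4.59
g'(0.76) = 9.14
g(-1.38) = -28.61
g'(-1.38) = 45.89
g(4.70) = -84.96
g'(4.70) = -162.01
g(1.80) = 17.95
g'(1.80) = 15.35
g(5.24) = -197.64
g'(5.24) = -259.98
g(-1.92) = -63.71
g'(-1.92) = 87.23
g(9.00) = -3745.00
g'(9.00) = -1973.00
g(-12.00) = -28021.00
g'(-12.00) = 8695.00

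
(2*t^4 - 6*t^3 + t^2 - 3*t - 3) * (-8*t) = -16*t^5 + 48*t^4 - 8*t^3 + 24*t^2 + 24*t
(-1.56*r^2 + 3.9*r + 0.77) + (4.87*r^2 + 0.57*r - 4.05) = 3.31*r^2 + 4.47*r - 3.28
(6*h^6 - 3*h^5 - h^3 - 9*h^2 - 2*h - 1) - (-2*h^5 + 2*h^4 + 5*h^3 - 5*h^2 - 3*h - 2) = 6*h^6 - h^5 - 2*h^4 - 6*h^3 - 4*h^2 + h + 1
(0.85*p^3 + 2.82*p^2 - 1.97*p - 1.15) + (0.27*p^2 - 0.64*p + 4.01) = 0.85*p^3 + 3.09*p^2 - 2.61*p + 2.86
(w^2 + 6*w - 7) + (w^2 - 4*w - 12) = 2*w^2 + 2*w - 19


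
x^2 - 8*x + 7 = (x - 7)*(x - 1)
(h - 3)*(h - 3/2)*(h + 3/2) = h^3 - 3*h^2 - 9*h/4 + 27/4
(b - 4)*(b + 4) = b^2 - 16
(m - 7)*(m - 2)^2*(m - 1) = m^4 - 12*m^3 + 43*m^2 - 60*m + 28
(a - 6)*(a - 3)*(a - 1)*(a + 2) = a^4 - 8*a^3 + 7*a^2 + 36*a - 36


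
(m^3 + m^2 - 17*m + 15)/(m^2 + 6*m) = (m^3 + m^2 - 17*m + 15)/(m*(m + 6))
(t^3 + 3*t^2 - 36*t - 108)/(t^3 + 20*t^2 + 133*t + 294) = (t^2 - 3*t - 18)/(t^2 + 14*t + 49)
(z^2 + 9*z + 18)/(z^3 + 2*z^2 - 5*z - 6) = (z + 6)/(z^2 - z - 2)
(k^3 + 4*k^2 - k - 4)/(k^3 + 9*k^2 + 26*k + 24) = (k^2 - 1)/(k^2 + 5*k + 6)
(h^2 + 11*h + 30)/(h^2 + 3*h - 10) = (h + 6)/(h - 2)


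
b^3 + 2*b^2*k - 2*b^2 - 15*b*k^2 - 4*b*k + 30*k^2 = (b - 2)*(b - 3*k)*(b + 5*k)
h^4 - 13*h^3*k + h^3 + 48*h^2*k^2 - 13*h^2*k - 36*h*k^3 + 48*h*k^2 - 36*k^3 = (h + 1)*(h - 6*k)^2*(h - k)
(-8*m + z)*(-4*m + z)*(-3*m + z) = -96*m^3 + 68*m^2*z - 15*m*z^2 + z^3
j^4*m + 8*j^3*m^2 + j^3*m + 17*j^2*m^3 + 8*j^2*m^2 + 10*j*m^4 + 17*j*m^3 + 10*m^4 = (j + m)*(j + 2*m)*(j + 5*m)*(j*m + m)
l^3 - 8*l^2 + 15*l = l*(l - 5)*(l - 3)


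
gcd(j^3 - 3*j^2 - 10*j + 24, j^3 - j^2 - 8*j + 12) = j^2 + j - 6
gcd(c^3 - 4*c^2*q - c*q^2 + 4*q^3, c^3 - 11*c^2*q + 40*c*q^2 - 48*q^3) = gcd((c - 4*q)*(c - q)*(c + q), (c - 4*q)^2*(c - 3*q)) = -c + 4*q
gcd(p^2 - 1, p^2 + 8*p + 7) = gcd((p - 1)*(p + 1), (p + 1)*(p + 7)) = p + 1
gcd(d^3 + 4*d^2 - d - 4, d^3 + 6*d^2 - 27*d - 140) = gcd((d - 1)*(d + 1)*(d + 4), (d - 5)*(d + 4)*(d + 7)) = d + 4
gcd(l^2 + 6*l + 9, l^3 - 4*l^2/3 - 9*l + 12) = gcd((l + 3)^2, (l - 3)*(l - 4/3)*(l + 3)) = l + 3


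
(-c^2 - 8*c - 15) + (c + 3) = -c^2 - 7*c - 12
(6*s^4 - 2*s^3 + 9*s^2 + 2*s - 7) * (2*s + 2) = 12*s^5 + 8*s^4 + 14*s^3 + 22*s^2 - 10*s - 14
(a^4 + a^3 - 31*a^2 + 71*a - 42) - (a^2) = a^4 + a^3 - 32*a^2 + 71*a - 42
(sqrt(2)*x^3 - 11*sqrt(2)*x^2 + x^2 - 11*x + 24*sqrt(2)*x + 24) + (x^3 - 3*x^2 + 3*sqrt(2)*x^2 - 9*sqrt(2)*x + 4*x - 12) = x^3 + sqrt(2)*x^3 - 8*sqrt(2)*x^2 - 2*x^2 - 7*x + 15*sqrt(2)*x + 12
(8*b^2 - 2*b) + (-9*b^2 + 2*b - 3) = -b^2 - 3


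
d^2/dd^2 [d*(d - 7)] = 2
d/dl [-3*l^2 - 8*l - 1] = -6*l - 8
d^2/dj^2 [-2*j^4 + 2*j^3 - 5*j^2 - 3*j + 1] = -24*j^2 + 12*j - 10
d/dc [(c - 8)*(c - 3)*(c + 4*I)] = 3*c^2 + c*(-22 + 8*I) + 24 - 44*I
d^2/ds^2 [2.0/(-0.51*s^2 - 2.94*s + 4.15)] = (1.0404*s^2 + 5.9976*s - 2.0*(1.02*s + 2.94)*(2.04*s + 5.88) - 8.466)/(0.51*s^2 + 2.94*s - 4.15)^3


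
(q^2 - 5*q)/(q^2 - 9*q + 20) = q/(q - 4)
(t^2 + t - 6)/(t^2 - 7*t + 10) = (t + 3)/(t - 5)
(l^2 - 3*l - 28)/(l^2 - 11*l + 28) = (l + 4)/(l - 4)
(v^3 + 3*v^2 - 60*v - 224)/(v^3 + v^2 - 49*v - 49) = (v^2 - 4*v - 32)/(v^2 - 6*v - 7)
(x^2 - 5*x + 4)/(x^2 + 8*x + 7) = (x^2 - 5*x + 4)/(x^2 + 8*x + 7)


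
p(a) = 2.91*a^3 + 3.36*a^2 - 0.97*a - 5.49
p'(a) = 8.73*a^2 + 6.72*a - 0.97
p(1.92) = 25.63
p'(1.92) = 44.11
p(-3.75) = -108.06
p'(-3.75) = 96.60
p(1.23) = 3.82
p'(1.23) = 20.50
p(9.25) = 2576.16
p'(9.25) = 808.15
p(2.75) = 77.77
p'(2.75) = 83.53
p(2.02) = 30.25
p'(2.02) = 48.23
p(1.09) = 1.21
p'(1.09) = 16.73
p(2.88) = 89.10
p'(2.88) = 90.79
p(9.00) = 2379.33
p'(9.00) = 766.64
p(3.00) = 100.41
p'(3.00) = 97.76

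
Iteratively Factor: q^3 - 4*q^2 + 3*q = (q)*(q^2 - 4*q + 3) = q*(q - 3)*(q - 1)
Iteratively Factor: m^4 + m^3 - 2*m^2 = (m)*(m^3 + m^2 - 2*m) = m^2*(m^2 + m - 2) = m^2*(m + 2)*(m - 1)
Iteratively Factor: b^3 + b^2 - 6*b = (b - 2)*(b^2 + 3*b) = (b - 2)*(b + 3)*(b)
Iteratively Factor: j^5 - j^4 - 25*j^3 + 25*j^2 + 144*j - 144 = (j + 4)*(j^4 - 5*j^3 - 5*j^2 + 45*j - 36) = (j - 1)*(j + 4)*(j^3 - 4*j^2 - 9*j + 36) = (j - 4)*(j - 1)*(j + 4)*(j^2 - 9) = (j - 4)*(j - 3)*(j - 1)*(j + 4)*(j + 3)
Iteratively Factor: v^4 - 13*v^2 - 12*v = (v - 4)*(v^3 + 4*v^2 + 3*v) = (v - 4)*(v + 3)*(v^2 + v) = (v - 4)*(v + 1)*(v + 3)*(v)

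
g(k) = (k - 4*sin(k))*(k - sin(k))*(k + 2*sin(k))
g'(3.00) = 55.63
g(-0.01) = 0.00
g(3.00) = 22.85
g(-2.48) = -0.16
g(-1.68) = 5.78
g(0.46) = -0.03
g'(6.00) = 35.01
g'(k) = (1 - 4*cos(k))*(k - sin(k))*(k + 2*sin(k)) + (1 - cos(k))*(k - 4*sin(k))*(k + 2*sin(k)) + (k - 4*sin(k))*(k - sin(k))*(2*cos(k) + 1)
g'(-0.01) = -0.00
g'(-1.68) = -6.96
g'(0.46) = -0.30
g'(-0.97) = -3.85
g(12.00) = 1937.83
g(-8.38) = -373.86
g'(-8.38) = 303.13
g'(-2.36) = 21.32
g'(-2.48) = 28.88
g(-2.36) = 2.86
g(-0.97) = 0.89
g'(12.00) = 175.39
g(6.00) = 243.19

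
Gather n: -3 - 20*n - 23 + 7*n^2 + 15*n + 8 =7*n^2 - 5*n - 18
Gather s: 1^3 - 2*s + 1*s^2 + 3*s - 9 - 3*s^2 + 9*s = -2*s^2 + 10*s - 8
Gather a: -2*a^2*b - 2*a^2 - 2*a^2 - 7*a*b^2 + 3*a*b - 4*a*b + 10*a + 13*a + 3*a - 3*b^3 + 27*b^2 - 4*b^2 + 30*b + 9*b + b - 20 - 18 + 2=a^2*(-2*b - 4) + a*(-7*b^2 - b + 26) - 3*b^3 + 23*b^2 + 40*b - 36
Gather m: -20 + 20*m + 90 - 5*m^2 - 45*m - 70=-5*m^2 - 25*m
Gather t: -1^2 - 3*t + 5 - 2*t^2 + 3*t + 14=18 - 2*t^2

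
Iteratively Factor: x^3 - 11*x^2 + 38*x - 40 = (x - 5)*(x^2 - 6*x + 8) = (x - 5)*(x - 2)*(x - 4)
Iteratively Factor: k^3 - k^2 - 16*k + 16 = (k + 4)*(k^2 - 5*k + 4) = (k - 1)*(k + 4)*(k - 4)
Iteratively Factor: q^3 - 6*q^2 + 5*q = (q - 5)*(q^2 - q) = (q - 5)*(q - 1)*(q)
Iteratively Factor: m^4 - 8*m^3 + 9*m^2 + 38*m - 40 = (m - 5)*(m^3 - 3*m^2 - 6*m + 8) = (m - 5)*(m + 2)*(m^2 - 5*m + 4) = (m - 5)*(m - 4)*(m + 2)*(m - 1)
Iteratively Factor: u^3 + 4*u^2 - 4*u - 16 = (u + 2)*(u^2 + 2*u - 8) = (u - 2)*(u + 2)*(u + 4)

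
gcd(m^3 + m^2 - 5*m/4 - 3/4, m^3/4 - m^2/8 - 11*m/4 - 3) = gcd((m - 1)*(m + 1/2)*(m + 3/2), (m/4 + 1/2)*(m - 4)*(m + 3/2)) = m + 3/2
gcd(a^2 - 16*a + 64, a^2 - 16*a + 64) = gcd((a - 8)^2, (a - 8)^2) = a^2 - 16*a + 64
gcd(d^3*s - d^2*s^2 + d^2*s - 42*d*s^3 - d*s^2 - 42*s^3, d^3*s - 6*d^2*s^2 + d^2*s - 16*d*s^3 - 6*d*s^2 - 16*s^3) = d*s + s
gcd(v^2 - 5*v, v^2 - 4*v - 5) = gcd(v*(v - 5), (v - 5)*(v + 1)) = v - 5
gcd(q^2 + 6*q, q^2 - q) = q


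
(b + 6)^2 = b^2 + 12*b + 36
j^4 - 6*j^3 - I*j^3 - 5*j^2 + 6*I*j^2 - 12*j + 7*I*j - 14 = (j - 7)*(j + 1)*(j - 2*I)*(j + I)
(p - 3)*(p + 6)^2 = p^3 + 9*p^2 - 108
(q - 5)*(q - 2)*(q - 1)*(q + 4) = q^4 - 4*q^3 - 15*q^2 + 58*q - 40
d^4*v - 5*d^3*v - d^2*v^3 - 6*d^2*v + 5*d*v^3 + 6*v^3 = (d - 6)*(d - v)*(d + v)*(d*v + v)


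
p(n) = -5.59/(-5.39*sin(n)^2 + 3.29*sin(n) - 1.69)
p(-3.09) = 2.98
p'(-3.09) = -6.11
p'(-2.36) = -0.97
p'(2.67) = 4.68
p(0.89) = 2.34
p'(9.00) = 3.76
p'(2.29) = 3.46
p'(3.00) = -5.51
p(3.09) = 3.64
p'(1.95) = 1.29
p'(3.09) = -6.48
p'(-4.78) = -0.20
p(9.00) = 4.47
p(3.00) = 4.19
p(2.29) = 2.47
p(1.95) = 1.70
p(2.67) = 4.27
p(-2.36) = 0.84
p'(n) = -5.59*(10.78*sin(n)*cos(n) - 3.29*cos(n))/(-5.39*sin(n)^2 + 3.29*sin(n) - 1.69)^2 = (18.3911 - 60.2602*sin(n))*cos(n)/(5.39*sin(n)^2 - 3.29*sin(n) + 1.69)^2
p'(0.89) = -3.14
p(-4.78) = 1.48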